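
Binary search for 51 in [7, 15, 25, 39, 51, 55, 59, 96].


Step 1: lo=0, hi=7, mid=3, val=39
Step 2: lo=4, hi=7, mid=5, val=55
Step 3: lo=4, hi=4, mid=4, val=51

Found at index 4


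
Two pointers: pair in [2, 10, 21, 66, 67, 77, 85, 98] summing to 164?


lo=0(2)+hi=7(98)=100
lo=1(10)+hi=7(98)=108
lo=2(21)+hi=7(98)=119
lo=3(66)+hi=7(98)=164

Yes: 66+98=164


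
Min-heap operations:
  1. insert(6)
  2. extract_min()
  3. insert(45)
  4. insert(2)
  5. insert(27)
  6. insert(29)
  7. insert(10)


insert(6) -> [6]
extract_min()->6, []
insert(45) -> [45]
insert(2) -> [2, 45]
insert(27) -> [2, 45, 27]
insert(29) -> [2, 29, 27, 45]
insert(10) -> [2, 10, 27, 45, 29]

Final heap: [2, 10, 27, 45, 29]


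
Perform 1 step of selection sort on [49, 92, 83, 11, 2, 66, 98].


Initial: [49, 92, 83, 11, 2, 66, 98]
Step 1: min=2 at 4
  Swap: [2, 92, 83, 11, 49, 66, 98]

After 1 step: [2, 92, 83, 11, 49, 66, 98]


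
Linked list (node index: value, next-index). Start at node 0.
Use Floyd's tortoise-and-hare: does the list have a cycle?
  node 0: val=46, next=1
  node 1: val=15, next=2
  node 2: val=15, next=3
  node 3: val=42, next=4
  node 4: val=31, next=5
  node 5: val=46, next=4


Floyd's tortoise (slow, +1) and hare (fast, +2):
  init: slow=0, fast=0
  step 1: slow=1, fast=2
  step 2: slow=2, fast=4
  step 3: slow=3, fast=4
  step 4: slow=4, fast=4
  slow == fast at node 4: cycle detected

Cycle: yes


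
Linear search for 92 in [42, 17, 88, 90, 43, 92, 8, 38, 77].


i=0: 42!=92
i=1: 17!=92
i=2: 88!=92
i=3: 90!=92
i=4: 43!=92
i=5: 92==92 found!

Found at 5, 6 comps


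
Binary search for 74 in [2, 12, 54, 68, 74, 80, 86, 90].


Step 1: lo=0, hi=7, mid=3, val=68
Step 2: lo=4, hi=7, mid=5, val=80
Step 3: lo=4, hi=4, mid=4, val=74

Found at index 4


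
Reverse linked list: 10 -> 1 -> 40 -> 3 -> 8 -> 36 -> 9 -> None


Step 1: curr=10, set curr.next=prev(None) | reversed so far: 10
Step 2: curr=1, set curr.next=prev(10) | reversed so far: 1 -> 10
Step 3: curr=40, set curr.next=prev(1) | reversed so far: 40 -> 1 -> 10
Step 4: curr=3, set curr.next=prev(40) | reversed so far: 3 -> 40 -> 1 -> 10
Step 5: curr=8, set curr.next=prev(3) | reversed so far: 8 -> 3 -> 40 -> 1 -> 10
Step 6: curr=36, set curr.next=prev(8) | reversed so far: 36 -> 8 -> 3 -> 40 -> 1 -> 10
Step 7: curr=9, set curr.next=prev(36) | reversed so far: 9 -> 36 -> 8 -> 3 -> 40 -> 1 -> 10

9 -> 36 -> 8 -> 3 -> 40 -> 1 -> 10 -> None


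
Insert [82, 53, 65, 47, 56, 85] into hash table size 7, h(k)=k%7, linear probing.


Insert 82: h=5 -> slot 5
Insert 53: h=4 -> slot 4
Insert 65: h=2 -> slot 2
Insert 47: h=5, 1 probes -> slot 6
Insert 56: h=0 -> slot 0
Insert 85: h=1 -> slot 1

Table: [56, 85, 65, None, 53, 82, 47]


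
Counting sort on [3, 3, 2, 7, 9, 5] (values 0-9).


Input: [3, 3, 2, 7, 9, 5]
Counts: [0, 0, 1, 2, 0, 1, 0, 1, 0, 1]

Sorted: [2, 3, 3, 5, 7, 9]


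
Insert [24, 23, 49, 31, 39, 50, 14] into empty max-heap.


Insert 24: [24]
Insert 23: [24, 23]
Insert 49: [49, 23, 24]
Insert 31: [49, 31, 24, 23]
Insert 39: [49, 39, 24, 23, 31]
Insert 50: [50, 39, 49, 23, 31, 24]
Insert 14: [50, 39, 49, 23, 31, 24, 14]

Final heap: [50, 39, 49, 23, 31, 24, 14]


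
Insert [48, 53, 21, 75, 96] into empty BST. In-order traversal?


Insert 48: root
Insert 53: R from 48
Insert 21: L from 48
Insert 75: R from 48 -> R from 53
Insert 96: R from 48 -> R from 53 -> R from 75

In-order: [21, 48, 53, 75, 96]


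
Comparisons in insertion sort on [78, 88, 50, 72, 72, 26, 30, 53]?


Algorithm: insertion sort
Input: [78, 88, 50, 72, 72, 26, 30, 53]
Sorted: [26, 30, 50, 53, 72, 72, 78, 88]

25


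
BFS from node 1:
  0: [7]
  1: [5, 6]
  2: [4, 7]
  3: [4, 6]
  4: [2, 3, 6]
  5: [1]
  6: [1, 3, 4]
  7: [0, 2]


Visit 1, enqueue [5, 6]
Visit 5, enqueue []
Visit 6, enqueue [3, 4]
Visit 3, enqueue []
Visit 4, enqueue [2]
Visit 2, enqueue [7]
Visit 7, enqueue [0]
Visit 0, enqueue []

BFS order: [1, 5, 6, 3, 4, 2, 7, 0]


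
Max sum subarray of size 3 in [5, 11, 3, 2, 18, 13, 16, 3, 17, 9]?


[0:3]: 19
[1:4]: 16
[2:5]: 23
[3:6]: 33
[4:7]: 47
[5:8]: 32
[6:9]: 36
[7:10]: 29

Max: 47 at [4:7]


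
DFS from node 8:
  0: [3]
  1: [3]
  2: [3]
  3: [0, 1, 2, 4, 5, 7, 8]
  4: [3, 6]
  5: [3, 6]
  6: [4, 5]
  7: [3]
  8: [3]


Visit 8, push [3]
Visit 3, push [7, 5, 4, 2, 1, 0]
Visit 0, push []
Visit 1, push []
Visit 2, push []
Visit 4, push [6]
Visit 6, push [5]
Visit 5, push []
Visit 7, push []

DFS order: [8, 3, 0, 1, 2, 4, 6, 5, 7]


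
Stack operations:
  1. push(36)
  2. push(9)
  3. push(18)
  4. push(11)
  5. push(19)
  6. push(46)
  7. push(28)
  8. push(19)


push(36) -> [36]
push(9) -> [36, 9]
push(18) -> [36, 9, 18]
push(11) -> [36, 9, 18, 11]
push(19) -> [36, 9, 18, 11, 19]
push(46) -> [36, 9, 18, 11, 19, 46]
push(28) -> [36, 9, 18, 11, 19, 46, 28]
push(19) -> [36, 9, 18, 11, 19, 46, 28, 19]

Final stack: [36, 9, 18, 11, 19, 46, 28, 19]


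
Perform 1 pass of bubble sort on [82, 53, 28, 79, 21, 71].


Initial: [82, 53, 28, 79, 21, 71]
Pass 1: [53, 28, 79, 21, 71, 82] (5 swaps)

After 1 pass: [53, 28, 79, 21, 71, 82]


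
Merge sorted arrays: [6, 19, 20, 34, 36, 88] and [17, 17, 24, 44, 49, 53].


Take 6 from A
Take 17 from B
Take 17 from B
Take 19 from A
Take 20 from A
Take 24 from B
Take 34 from A
Take 36 from A
Take 44 from B
Take 49 from B
Take 53 from B

Merged: [6, 17, 17, 19, 20, 24, 34, 36, 44, 49, 53, 88]


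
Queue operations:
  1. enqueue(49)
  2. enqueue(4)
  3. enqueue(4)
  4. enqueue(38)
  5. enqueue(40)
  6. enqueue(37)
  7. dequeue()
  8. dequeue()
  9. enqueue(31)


enqueue(49) -> [49]
enqueue(4) -> [49, 4]
enqueue(4) -> [49, 4, 4]
enqueue(38) -> [49, 4, 4, 38]
enqueue(40) -> [49, 4, 4, 38, 40]
enqueue(37) -> [49, 4, 4, 38, 40, 37]
dequeue()->49, [4, 4, 38, 40, 37]
dequeue()->4, [4, 38, 40, 37]
enqueue(31) -> [4, 38, 40, 37, 31]

Final queue: [4, 38, 40, 37, 31]


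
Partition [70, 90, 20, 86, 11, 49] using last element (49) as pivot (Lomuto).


Pivot: 49
  20 <= 49: swap -> [20, 90, 70, 86, 11, 49]
  11 <= 49: swap -> [20, 11, 70, 86, 90, 49]
Place pivot at 2: [20, 11, 49, 86, 90, 70]

Partitioned: [20, 11, 49, 86, 90, 70]


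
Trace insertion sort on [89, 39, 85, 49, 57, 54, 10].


Initial: [89, 39, 85, 49, 57, 54, 10]
Insert 39: [39, 89, 85, 49, 57, 54, 10]
Insert 85: [39, 85, 89, 49, 57, 54, 10]
Insert 49: [39, 49, 85, 89, 57, 54, 10]
Insert 57: [39, 49, 57, 85, 89, 54, 10]
Insert 54: [39, 49, 54, 57, 85, 89, 10]
Insert 10: [10, 39, 49, 54, 57, 85, 89]

Sorted: [10, 39, 49, 54, 57, 85, 89]


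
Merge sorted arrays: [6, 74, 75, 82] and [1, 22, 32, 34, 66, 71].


Take 1 from B
Take 6 from A
Take 22 from B
Take 32 from B
Take 34 from B
Take 66 from B
Take 71 from B

Merged: [1, 6, 22, 32, 34, 66, 71, 74, 75, 82]


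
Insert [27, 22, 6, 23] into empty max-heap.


Insert 27: [27]
Insert 22: [27, 22]
Insert 6: [27, 22, 6]
Insert 23: [27, 23, 6, 22]

Final heap: [27, 23, 6, 22]


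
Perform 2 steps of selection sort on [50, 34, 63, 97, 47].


Initial: [50, 34, 63, 97, 47]
Step 1: min=34 at 1
  Swap: [34, 50, 63, 97, 47]
Step 2: min=47 at 4
  Swap: [34, 47, 63, 97, 50]

After 2 steps: [34, 47, 63, 97, 50]


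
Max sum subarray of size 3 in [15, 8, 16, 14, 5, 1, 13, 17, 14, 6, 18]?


[0:3]: 39
[1:4]: 38
[2:5]: 35
[3:6]: 20
[4:7]: 19
[5:8]: 31
[6:9]: 44
[7:10]: 37
[8:11]: 38

Max: 44 at [6:9]


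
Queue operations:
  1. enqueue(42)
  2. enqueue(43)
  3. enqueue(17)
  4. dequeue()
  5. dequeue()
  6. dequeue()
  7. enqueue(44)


enqueue(42) -> [42]
enqueue(43) -> [42, 43]
enqueue(17) -> [42, 43, 17]
dequeue()->42, [43, 17]
dequeue()->43, [17]
dequeue()->17, []
enqueue(44) -> [44]

Final queue: [44]


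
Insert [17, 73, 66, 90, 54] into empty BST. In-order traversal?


Insert 17: root
Insert 73: R from 17
Insert 66: R from 17 -> L from 73
Insert 90: R from 17 -> R from 73
Insert 54: R from 17 -> L from 73 -> L from 66

In-order: [17, 54, 66, 73, 90]


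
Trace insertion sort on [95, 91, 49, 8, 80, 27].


Initial: [95, 91, 49, 8, 80, 27]
Insert 91: [91, 95, 49, 8, 80, 27]
Insert 49: [49, 91, 95, 8, 80, 27]
Insert 8: [8, 49, 91, 95, 80, 27]
Insert 80: [8, 49, 80, 91, 95, 27]
Insert 27: [8, 27, 49, 80, 91, 95]

Sorted: [8, 27, 49, 80, 91, 95]


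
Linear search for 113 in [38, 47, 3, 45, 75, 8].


i=0: 38!=113
i=1: 47!=113
i=2: 3!=113
i=3: 45!=113
i=4: 75!=113
i=5: 8!=113

Not found, 6 comps


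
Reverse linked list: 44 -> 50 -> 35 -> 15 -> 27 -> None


Step 1: curr=44, set curr.next=prev(None) | reversed so far: 44
Step 2: curr=50, set curr.next=prev(44) | reversed so far: 50 -> 44
Step 3: curr=35, set curr.next=prev(50) | reversed so far: 35 -> 50 -> 44
Step 4: curr=15, set curr.next=prev(35) | reversed so far: 15 -> 35 -> 50 -> 44
Step 5: curr=27, set curr.next=prev(15) | reversed so far: 27 -> 15 -> 35 -> 50 -> 44

27 -> 15 -> 35 -> 50 -> 44 -> None


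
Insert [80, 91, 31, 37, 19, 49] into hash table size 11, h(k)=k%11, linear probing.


Insert 80: h=3 -> slot 3
Insert 91: h=3, 1 probes -> slot 4
Insert 31: h=9 -> slot 9
Insert 37: h=4, 1 probes -> slot 5
Insert 19: h=8 -> slot 8
Insert 49: h=5, 1 probes -> slot 6

Table: [None, None, None, 80, 91, 37, 49, None, 19, 31, None]


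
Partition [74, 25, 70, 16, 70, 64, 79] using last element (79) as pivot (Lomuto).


Pivot: 79
  74 <= 79: advance i (no swap)
  25 <= 79: advance i (no swap)
  70 <= 79: advance i (no swap)
  16 <= 79: advance i (no swap)
  70 <= 79: advance i (no swap)
  64 <= 79: advance i (no swap)
Place pivot at 6: [74, 25, 70, 16, 70, 64, 79]

Partitioned: [74, 25, 70, 16, 70, 64, 79]


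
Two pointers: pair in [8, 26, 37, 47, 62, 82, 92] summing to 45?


lo=0(8)+hi=6(92)=100
lo=0(8)+hi=5(82)=90
lo=0(8)+hi=4(62)=70
lo=0(8)+hi=3(47)=55
lo=0(8)+hi=2(37)=45

Yes: 8+37=45


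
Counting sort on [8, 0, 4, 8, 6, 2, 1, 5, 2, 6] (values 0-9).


Input: [8, 0, 4, 8, 6, 2, 1, 5, 2, 6]
Counts: [1, 1, 2, 0, 1, 1, 2, 0, 2, 0]

Sorted: [0, 1, 2, 2, 4, 5, 6, 6, 8, 8]


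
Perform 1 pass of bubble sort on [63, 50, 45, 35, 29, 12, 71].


Initial: [63, 50, 45, 35, 29, 12, 71]
Pass 1: [50, 45, 35, 29, 12, 63, 71] (5 swaps)

After 1 pass: [50, 45, 35, 29, 12, 63, 71]


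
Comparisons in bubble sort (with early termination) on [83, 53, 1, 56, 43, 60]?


Algorithm: bubble sort (with early termination)
Input: [83, 53, 1, 56, 43, 60]
Sorted: [1, 43, 53, 56, 60, 83]

14


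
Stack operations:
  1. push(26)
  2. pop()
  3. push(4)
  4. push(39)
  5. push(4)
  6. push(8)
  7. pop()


push(26) -> [26]
pop()->26, []
push(4) -> [4]
push(39) -> [4, 39]
push(4) -> [4, 39, 4]
push(8) -> [4, 39, 4, 8]
pop()->8, [4, 39, 4]

Final stack: [4, 39, 4]


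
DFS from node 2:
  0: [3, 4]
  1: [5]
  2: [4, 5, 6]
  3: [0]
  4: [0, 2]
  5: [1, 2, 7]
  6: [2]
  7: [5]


Visit 2, push [6, 5, 4]
Visit 4, push [0]
Visit 0, push [3]
Visit 3, push []
Visit 5, push [7, 1]
Visit 1, push []
Visit 7, push []
Visit 6, push []

DFS order: [2, 4, 0, 3, 5, 1, 7, 6]


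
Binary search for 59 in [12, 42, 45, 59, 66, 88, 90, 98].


Step 1: lo=0, hi=7, mid=3, val=59

Found at index 3


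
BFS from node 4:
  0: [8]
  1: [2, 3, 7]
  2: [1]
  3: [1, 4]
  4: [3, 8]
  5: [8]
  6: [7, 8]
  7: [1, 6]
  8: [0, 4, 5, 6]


Visit 4, enqueue [3, 8]
Visit 3, enqueue [1]
Visit 8, enqueue [0, 5, 6]
Visit 1, enqueue [2, 7]
Visit 0, enqueue []
Visit 5, enqueue []
Visit 6, enqueue []
Visit 2, enqueue []
Visit 7, enqueue []

BFS order: [4, 3, 8, 1, 0, 5, 6, 2, 7]


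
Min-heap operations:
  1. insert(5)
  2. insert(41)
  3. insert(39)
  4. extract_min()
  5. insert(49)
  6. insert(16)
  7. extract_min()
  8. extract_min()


insert(5) -> [5]
insert(41) -> [5, 41]
insert(39) -> [5, 41, 39]
extract_min()->5, [39, 41]
insert(49) -> [39, 41, 49]
insert(16) -> [16, 39, 49, 41]
extract_min()->16, [39, 41, 49]
extract_min()->39, [41, 49]

Final heap: [41, 49]


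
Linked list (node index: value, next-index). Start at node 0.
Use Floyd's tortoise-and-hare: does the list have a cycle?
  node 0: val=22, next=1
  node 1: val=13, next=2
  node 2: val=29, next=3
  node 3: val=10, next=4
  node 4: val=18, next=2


Floyd's tortoise (slow, +1) and hare (fast, +2):
  init: slow=0, fast=0
  step 1: slow=1, fast=2
  step 2: slow=2, fast=4
  step 3: slow=3, fast=3
  slow == fast at node 3: cycle detected

Cycle: yes


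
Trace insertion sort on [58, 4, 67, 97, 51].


Initial: [58, 4, 67, 97, 51]
Insert 4: [4, 58, 67, 97, 51]
Insert 67: [4, 58, 67, 97, 51]
Insert 97: [4, 58, 67, 97, 51]
Insert 51: [4, 51, 58, 67, 97]

Sorted: [4, 51, 58, 67, 97]


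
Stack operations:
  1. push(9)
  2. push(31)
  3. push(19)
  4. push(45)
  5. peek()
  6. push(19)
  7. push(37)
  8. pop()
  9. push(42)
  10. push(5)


push(9) -> [9]
push(31) -> [9, 31]
push(19) -> [9, 31, 19]
push(45) -> [9, 31, 19, 45]
peek()->45
push(19) -> [9, 31, 19, 45, 19]
push(37) -> [9, 31, 19, 45, 19, 37]
pop()->37, [9, 31, 19, 45, 19]
push(42) -> [9, 31, 19, 45, 19, 42]
push(5) -> [9, 31, 19, 45, 19, 42, 5]

Final stack: [9, 31, 19, 45, 19, 42, 5]


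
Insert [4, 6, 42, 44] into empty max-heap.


Insert 4: [4]
Insert 6: [6, 4]
Insert 42: [42, 4, 6]
Insert 44: [44, 42, 6, 4]

Final heap: [44, 42, 6, 4]


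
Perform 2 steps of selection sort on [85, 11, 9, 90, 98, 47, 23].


Initial: [85, 11, 9, 90, 98, 47, 23]
Step 1: min=9 at 2
  Swap: [9, 11, 85, 90, 98, 47, 23]
Step 2: min=11 at 1
  Swap: [9, 11, 85, 90, 98, 47, 23]

After 2 steps: [9, 11, 85, 90, 98, 47, 23]


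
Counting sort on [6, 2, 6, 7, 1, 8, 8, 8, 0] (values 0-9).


Input: [6, 2, 6, 7, 1, 8, 8, 8, 0]
Counts: [1, 1, 1, 0, 0, 0, 2, 1, 3, 0]

Sorted: [0, 1, 2, 6, 6, 7, 8, 8, 8]


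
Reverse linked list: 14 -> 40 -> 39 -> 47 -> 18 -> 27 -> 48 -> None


Step 1: curr=14, set curr.next=prev(None) | reversed so far: 14
Step 2: curr=40, set curr.next=prev(14) | reversed so far: 40 -> 14
Step 3: curr=39, set curr.next=prev(40) | reversed so far: 39 -> 40 -> 14
Step 4: curr=47, set curr.next=prev(39) | reversed so far: 47 -> 39 -> 40 -> 14
Step 5: curr=18, set curr.next=prev(47) | reversed so far: 18 -> 47 -> 39 -> 40 -> 14
Step 6: curr=27, set curr.next=prev(18) | reversed so far: 27 -> 18 -> 47 -> 39 -> 40 -> 14
Step 7: curr=48, set curr.next=prev(27) | reversed so far: 48 -> 27 -> 18 -> 47 -> 39 -> 40 -> 14

48 -> 27 -> 18 -> 47 -> 39 -> 40 -> 14 -> None


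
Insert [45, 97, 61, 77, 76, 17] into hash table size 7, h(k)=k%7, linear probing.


Insert 45: h=3 -> slot 3
Insert 97: h=6 -> slot 6
Insert 61: h=5 -> slot 5
Insert 77: h=0 -> slot 0
Insert 76: h=6, 2 probes -> slot 1
Insert 17: h=3, 1 probes -> slot 4

Table: [77, 76, None, 45, 17, 61, 97]


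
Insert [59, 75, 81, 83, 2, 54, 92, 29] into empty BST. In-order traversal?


Insert 59: root
Insert 75: R from 59
Insert 81: R from 59 -> R from 75
Insert 83: R from 59 -> R from 75 -> R from 81
Insert 2: L from 59
Insert 54: L from 59 -> R from 2
Insert 92: R from 59 -> R from 75 -> R from 81 -> R from 83
Insert 29: L from 59 -> R from 2 -> L from 54

In-order: [2, 29, 54, 59, 75, 81, 83, 92]


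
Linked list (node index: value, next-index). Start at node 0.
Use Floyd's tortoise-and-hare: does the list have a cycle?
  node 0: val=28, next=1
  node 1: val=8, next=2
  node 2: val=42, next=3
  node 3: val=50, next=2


Floyd's tortoise (slow, +1) and hare (fast, +2):
  init: slow=0, fast=0
  step 1: slow=1, fast=2
  step 2: slow=2, fast=2
  slow == fast at node 2: cycle detected

Cycle: yes


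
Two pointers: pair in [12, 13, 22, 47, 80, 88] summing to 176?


lo=0(12)+hi=5(88)=100
lo=1(13)+hi=5(88)=101
lo=2(22)+hi=5(88)=110
lo=3(47)+hi=5(88)=135
lo=4(80)+hi=5(88)=168

No pair found


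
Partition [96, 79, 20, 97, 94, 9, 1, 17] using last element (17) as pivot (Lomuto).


Pivot: 17
  9 <= 17: swap -> [9, 79, 20, 97, 94, 96, 1, 17]
  1 <= 17: swap -> [9, 1, 20, 97, 94, 96, 79, 17]
Place pivot at 2: [9, 1, 17, 97, 94, 96, 79, 20]

Partitioned: [9, 1, 17, 97, 94, 96, 79, 20]


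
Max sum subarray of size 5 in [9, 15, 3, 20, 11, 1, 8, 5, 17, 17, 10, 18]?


[0:5]: 58
[1:6]: 50
[2:7]: 43
[3:8]: 45
[4:9]: 42
[5:10]: 48
[6:11]: 57
[7:12]: 67

Max: 67 at [7:12]


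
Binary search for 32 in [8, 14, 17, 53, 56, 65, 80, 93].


Step 1: lo=0, hi=7, mid=3, val=53
Step 2: lo=0, hi=2, mid=1, val=14
Step 3: lo=2, hi=2, mid=2, val=17

Not found


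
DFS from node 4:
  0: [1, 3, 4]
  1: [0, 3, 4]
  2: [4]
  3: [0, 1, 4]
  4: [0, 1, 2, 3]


Visit 4, push [3, 2, 1, 0]
Visit 0, push [3, 1]
Visit 1, push [3]
Visit 3, push []
Visit 2, push []

DFS order: [4, 0, 1, 3, 2]


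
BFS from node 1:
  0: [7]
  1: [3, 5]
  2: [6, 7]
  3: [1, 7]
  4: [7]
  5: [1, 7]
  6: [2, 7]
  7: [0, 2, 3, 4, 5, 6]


Visit 1, enqueue [3, 5]
Visit 3, enqueue [7]
Visit 5, enqueue []
Visit 7, enqueue [0, 2, 4, 6]
Visit 0, enqueue []
Visit 2, enqueue []
Visit 4, enqueue []
Visit 6, enqueue []

BFS order: [1, 3, 5, 7, 0, 2, 4, 6]


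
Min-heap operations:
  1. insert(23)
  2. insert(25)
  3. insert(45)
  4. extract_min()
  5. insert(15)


insert(23) -> [23]
insert(25) -> [23, 25]
insert(45) -> [23, 25, 45]
extract_min()->23, [25, 45]
insert(15) -> [15, 45, 25]

Final heap: [15, 45, 25]


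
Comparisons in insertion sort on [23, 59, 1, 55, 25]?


Algorithm: insertion sort
Input: [23, 59, 1, 55, 25]
Sorted: [1, 23, 25, 55, 59]

8


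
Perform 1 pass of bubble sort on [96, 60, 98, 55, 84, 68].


Initial: [96, 60, 98, 55, 84, 68]
Pass 1: [60, 96, 55, 84, 68, 98] (4 swaps)

After 1 pass: [60, 96, 55, 84, 68, 98]


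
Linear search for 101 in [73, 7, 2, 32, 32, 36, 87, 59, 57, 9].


i=0: 73!=101
i=1: 7!=101
i=2: 2!=101
i=3: 32!=101
i=4: 32!=101
i=5: 36!=101
i=6: 87!=101
i=7: 59!=101
i=8: 57!=101
i=9: 9!=101

Not found, 10 comps


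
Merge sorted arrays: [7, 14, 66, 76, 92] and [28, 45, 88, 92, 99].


Take 7 from A
Take 14 from A
Take 28 from B
Take 45 from B
Take 66 from A
Take 76 from A
Take 88 from B
Take 92 from A

Merged: [7, 14, 28, 45, 66, 76, 88, 92, 92, 99]


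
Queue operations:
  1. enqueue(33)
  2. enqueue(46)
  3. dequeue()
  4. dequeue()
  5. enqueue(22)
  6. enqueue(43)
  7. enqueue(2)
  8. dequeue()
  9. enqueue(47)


enqueue(33) -> [33]
enqueue(46) -> [33, 46]
dequeue()->33, [46]
dequeue()->46, []
enqueue(22) -> [22]
enqueue(43) -> [22, 43]
enqueue(2) -> [22, 43, 2]
dequeue()->22, [43, 2]
enqueue(47) -> [43, 2, 47]

Final queue: [43, 2, 47]


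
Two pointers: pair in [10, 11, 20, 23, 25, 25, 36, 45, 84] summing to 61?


lo=0(10)+hi=8(84)=94
lo=0(10)+hi=7(45)=55
lo=1(11)+hi=7(45)=56
lo=2(20)+hi=7(45)=65
lo=2(20)+hi=6(36)=56
lo=3(23)+hi=6(36)=59
lo=4(25)+hi=6(36)=61

Yes: 25+36=61


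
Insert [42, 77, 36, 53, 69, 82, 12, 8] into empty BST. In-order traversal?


Insert 42: root
Insert 77: R from 42
Insert 36: L from 42
Insert 53: R from 42 -> L from 77
Insert 69: R from 42 -> L from 77 -> R from 53
Insert 82: R from 42 -> R from 77
Insert 12: L from 42 -> L from 36
Insert 8: L from 42 -> L from 36 -> L from 12

In-order: [8, 12, 36, 42, 53, 69, 77, 82]


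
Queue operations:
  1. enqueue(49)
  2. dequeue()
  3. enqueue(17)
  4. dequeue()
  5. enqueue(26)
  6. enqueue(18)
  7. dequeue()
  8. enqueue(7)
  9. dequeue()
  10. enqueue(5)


enqueue(49) -> [49]
dequeue()->49, []
enqueue(17) -> [17]
dequeue()->17, []
enqueue(26) -> [26]
enqueue(18) -> [26, 18]
dequeue()->26, [18]
enqueue(7) -> [18, 7]
dequeue()->18, [7]
enqueue(5) -> [7, 5]

Final queue: [7, 5]


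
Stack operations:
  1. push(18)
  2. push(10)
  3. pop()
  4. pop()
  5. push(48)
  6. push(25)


push(18) -> [18]
push(10) -> [18, 10]
pop()->10, [18]
pop()->18, []
push(48) -> [48]
push(25) -> [48, 25]

Final stack: [48, 25]


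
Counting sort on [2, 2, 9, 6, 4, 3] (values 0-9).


Input: [2, 2, 9, 6, 4, 3]
Counts: [0, 0, 2, 1, 1, 0, 1, 0, 0, 1]

Sorted: [2, 2, 3, 4, 6, 9]


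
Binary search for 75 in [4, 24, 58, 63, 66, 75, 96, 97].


Step 1: lo=0, hi=7, mid=3, val=63
Step 2: lo=4, hi=7, mid=5, val=75

Found at index 5


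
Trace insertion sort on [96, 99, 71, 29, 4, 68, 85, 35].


Initial: [96, 99, 71, 29, 4, 68, 85, 35]
Insert 99: [96, 99, 71, 29, 4, 68, 85, 35]
Insert 71: [71, 96, 99, 29, 4, 68, 85, 35]
Insert 29: [29, 71, 96, 99, 4, 68, 85, 35]
Insert 4: [4, 29, 71, 96, 99, 68, 85, 35]
Insert 68: [4, 29, 68, 71, 96, 99, 85, 35]
Insert 85: [4, 29, 68, 71, 85, 96, 99, 35]
Insert 35: [4, 29, 35, 68, 71, 85, 96, 99]

Sorted: [4, 29, 35, 68, 71, 85, 96, 99]


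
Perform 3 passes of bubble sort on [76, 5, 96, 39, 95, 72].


Initial: [76, 5, 96, 39, 95, 72]
Pass 1: [5, 76, 39, 95, 72, 96] (4 swaps)
Pass 2: [5, 39, 76, 72, 95, 96] (2 swaps)
Pass 3: [5, 39, 72, 76, 95, 96] (1 swaps)

After 3 passes: [5, 39, 72, 76, 95, 96]


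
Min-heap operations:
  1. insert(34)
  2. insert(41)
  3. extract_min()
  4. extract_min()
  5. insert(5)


insert(34) -> [34]
insert(41) -> [34, 41]
extract_min()->34, [41]
extract_min()->41, []
insert(5) -> [5]

Final heap: [5]


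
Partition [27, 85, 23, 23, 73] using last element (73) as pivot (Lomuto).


Pivot: 73
  27 <= 73: advance i (no swap)
  23 <= 73: swap -> [27, 23, 85, 23, 73]
  23 <= 73: swap -> [27, 23, 23, 85, 73]
Place pivot at 3: [27, 23, 23, 73, 85]

Partitioned: [27, 23, 23, 73, 85]


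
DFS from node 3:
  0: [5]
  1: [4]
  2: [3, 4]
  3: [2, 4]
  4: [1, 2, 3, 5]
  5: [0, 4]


Visit 3, push [4, 2]
Visit 2, push [4]
Visit 4, push [5, 1]
Visit 1, push []
Visit 5, push [0]
Visit 0, push []

DFS order: [3, 2, 4, 1, 5, 0]


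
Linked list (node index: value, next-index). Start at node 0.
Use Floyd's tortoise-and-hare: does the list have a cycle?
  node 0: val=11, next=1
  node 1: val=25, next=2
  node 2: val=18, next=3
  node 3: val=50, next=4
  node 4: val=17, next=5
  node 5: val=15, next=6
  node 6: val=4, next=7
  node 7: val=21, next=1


Floyd's tortoise (slow, +1) and hare (fast, +2):
  init: slow=0, fast=0
  step 1: slow=1, fast=2
  step 2: slow=2, fast=4
  step 3: slow=3, fast=6
  step 4: slow=4, fast=1
  step 5: slow=5, fast=3
  step 6: slow=6, fast=5
  step 7: slow=7, fast=7
  slow == fast at node 7: cycle detected

Cycle: yes


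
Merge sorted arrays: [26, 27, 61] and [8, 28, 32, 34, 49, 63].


Take 8 from B
Take 26 from A
Take 27 from A
Take 28 from B
Take 32 from B
Take 34 from B
Take 49 from B
Take 61 from A

Merged: [8, 26, 27, 28, 32, 34, 49, 61, 63]


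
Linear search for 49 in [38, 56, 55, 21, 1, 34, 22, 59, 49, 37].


i=0: 38!=49
i=1: 56!=49
i=2: 55!=49
i=3: 21!=49
i=4: 1!=49
i=5: 34!=49
i=6: 22!=49
i=7: 59!=49
i=8: 49==49 found!

Found at 8, 9 comps


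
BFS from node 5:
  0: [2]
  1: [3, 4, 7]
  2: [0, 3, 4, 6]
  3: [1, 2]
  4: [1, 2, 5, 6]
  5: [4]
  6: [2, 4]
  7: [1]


Visit 5, enqueue [4]
Visit 4, enqueue [1, 2, 6]
Visit 1, enqueue [3, 7]
Visit 2, enqueue [0]
Visit 6, enqueue []
Visit 3, enqueue []
Visit 7, enqueue []
Visit 0, enqueue []

BFS order: [5, 4, 1, 2, 6, 3, 7, 0]


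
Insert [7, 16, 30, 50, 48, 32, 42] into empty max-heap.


Insert 7: [7]
Insert 16: [16, 7]
Insert 30: [30, 7, 16]
Insert 50: [50, 30, 16, 7]
Insert 48: [50, 48, 16, 7, 30]
Insert 32: [50, 48, 32, 7, 30, 16]
Insert 42: [50, 48, 42, 7, 30, 16, 32]

Final heap: [50, 48, 42, 7, 30, 16, 32]


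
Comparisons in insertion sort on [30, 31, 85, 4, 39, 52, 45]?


Algorithm: insertion sort
Input: [30, 31, 85, 4, 39, 52, 45]
Sorted: [4, 30, 31, 39, 45, 52, 85]

12


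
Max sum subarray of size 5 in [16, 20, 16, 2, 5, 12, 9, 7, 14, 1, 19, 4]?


[0:5]: 59
[1:6]: 55
[2:7]: 44
[3:8]: 35
[4:9]: 47
[5:10]: 43
[6:11]: 50
[7:12]: 45

Max: 59 at [0:5]


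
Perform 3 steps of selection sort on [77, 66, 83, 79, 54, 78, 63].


Initial: [77, 66, 83, 79, 54, 78, 63]
Step 1: min=54 at 4
  Swap: [54, 66, 83, 79, 77, 78, 63]
Step 2: min=63 at 6
  Swap: [54, 63, 83, 79, 77, 78, 66]
Step 3: min=66 at 6
  Swap: [54, 63, 66, 79, 77, 78, 83]

After 3 steps: [54, 63, 66, 79, 77, 78, 83]


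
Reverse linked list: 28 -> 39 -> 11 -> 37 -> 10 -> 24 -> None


Step 1: curr=28, set curr.next=prev(None) | reversed so far: 28
Step 2: curr=39, set curr.next=prev(28) | reversed so far: 39 -> 28
Step 3: curr=11, set curr.next=prev(39) | reversed so far: 11 -> 39 -> 28
Step 4: curr=37, set curr.next=prev(11) | reversed so far: 37 -> 11 -> 39 -> 28
Step 5: curr=10, set curr.next=prev(37) | reversed so far: 10 -> 37 -> 11 -> 39 -> 28
Step 6: curr=24, set curr.next=prev(10) | reversed so far: 24 -> 10 -> 37 -> 11 -> 39 -> 28

24 -> 10 -> 37 -> 11 -> 39 -> 28 -> None


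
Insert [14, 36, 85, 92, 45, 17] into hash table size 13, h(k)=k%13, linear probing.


Insert 14: h=1 -> slot 1
Insert 36: h=10 -> slot 10
Insert 85: h=7 -> slot 7
Insert 92: h=1, 1 probes -> slot 2
Insert 45: h=6 -> slot 6
Insert 17: h=4 -> slot 4

Table: [None, 14, 92, None, 17, None, 45, 85, None, None, 36, None, None]


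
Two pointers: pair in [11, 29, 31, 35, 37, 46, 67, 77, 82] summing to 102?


lo=0(11)+hi=8(82)=93
lo=1(29)+hi=8(82)=111
lo=1(29)+hi=7(77)=106
lo=1(29)+hi=6(67)=96
lo=2(31)+hi=6(67)=98
lo=3(35)+hi=6(67)=102

Yes: 35+67=102


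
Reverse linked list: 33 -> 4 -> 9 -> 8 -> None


Step 1: curr=33, set curr.next=prev(None) | reversed so far: 33
Step 2: curr=4, set curr.next=prev(33) | reversed so far: 4 -> 33
Step 3: curr=9, set curr.next=prev(4) | reversed so far: 9 -> 4 -> 33
Step 4: curr=8, set curr.next=prev(9) | reversed so far: 8 -> 9 -> 4 -> 33

8 -> 9 -> 4 -> 33 -> None


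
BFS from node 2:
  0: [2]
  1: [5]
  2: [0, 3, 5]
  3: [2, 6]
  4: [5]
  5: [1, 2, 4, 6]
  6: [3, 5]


Visit 2, enqueue [0, 3, 5]
Visit 0, enqueue []
Visit 3, enqueue [6]
Visit 5, enqueue [1, 4]
Visit 6, enqueue []
Visit 1, enqueue []
Visit 4, enqueue []

BFS order: [2, 0, 3, 5, 6, 1, 4]


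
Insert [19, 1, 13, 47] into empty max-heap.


Insert 19: [19]
Insert 1: [19, 1]
Insert 13: [19, 1, 13]
Insert 47: [47, 19, 13, 1]

Final heap: [47, 19, 13, 1]


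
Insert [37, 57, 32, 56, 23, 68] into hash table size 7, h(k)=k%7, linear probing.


Insert 37: h=2 -> slot 2
Insert 57: h=1 -> slot 1
Insert 32: h=4 -> slot 4
Insert 56: h=0 -> slot 0
Insert 23: h=2, 1 probes -> slot 3
Insert 68: h=5 -> slot 5

Table: [56, 57, 37, 23, 32, 68, None]


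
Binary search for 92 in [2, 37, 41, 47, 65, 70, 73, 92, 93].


Step 1: lo=0, hi=8, mid=4, val=65
Step 2: lo=5, hi=8, mid=6, val=73
Step 3: lo=7, hi=8, mid=7, val=92

Found at index 7


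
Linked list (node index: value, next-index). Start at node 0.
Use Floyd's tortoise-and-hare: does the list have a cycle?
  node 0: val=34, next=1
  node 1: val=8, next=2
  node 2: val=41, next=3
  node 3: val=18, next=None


Floyd's tortoise (slow, +1) and hare (fast, +2):
  init: slow=0, fast=0
  step 1: slow=1, fast=2
  step 2: fast 2->3->None, no cycle

Cycle: no


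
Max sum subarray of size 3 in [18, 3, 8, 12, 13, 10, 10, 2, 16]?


[0:3]: 29
[1:4]: 23
[2:5]: 33
[3:6]: 35
[4:7]: 33
[5:8]: 22
[6:9]: 28

Max: 35 at [3:6]


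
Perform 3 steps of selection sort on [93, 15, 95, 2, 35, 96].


Initial: [93, 15, 95, 2, 35, 96]
Step 1: min=2 at 3
  Swap: [2, 15, 95, 93, 35, 96]
Step 2: min=15 at 1
  Swap: [2, 15, 95, 93, 35, 96]
Step 3: min=35 at 4
  Swap: [2, 15, 35, 93, 95, 96]

After 3 steps: [2, 15, 35, 93, 95, 96]


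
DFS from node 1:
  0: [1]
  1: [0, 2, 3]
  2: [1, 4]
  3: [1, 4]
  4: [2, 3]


Visit 1, push [3, 2, 0]
Visit 0, push []
Visit 2, push [4]
Visit 4, push [3]
Visit 3, push []

DFS order: [1, 0, 2, 4, 3]


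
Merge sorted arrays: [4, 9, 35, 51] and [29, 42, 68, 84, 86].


Take 4 from A
Take 9 from A
Take 29 from B
Take 35 from A
Take 42 from B
Take 51 from A

Merged: [4, 9, 29, 35, 42, 51, 68, 84, 86]


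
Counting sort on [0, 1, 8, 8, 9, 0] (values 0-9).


Input: [0, 1, 8, 8, 9, 0]
Counts: [2, 1, 0, 0, 0, 0, 0, 0, 2, 1]

Sorted: [0, 0, 1, 8, 8, 9]


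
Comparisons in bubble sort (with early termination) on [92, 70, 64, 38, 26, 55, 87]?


Algorithm: bubble sort (with early termination)
Input: [92, 70, 64, 38, 26, 55, 87]
Sorted: [26, 38, 55, 64, 70, 87, 92]

20


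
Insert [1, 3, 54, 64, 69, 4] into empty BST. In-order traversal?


Insert 1: root
Insert 3: R from 1
Insert 54: R from 1 -> R from 3
Insert 64: R from 1 -> R from 3 -> R from 54
Insert 69: R from 1 -> R from 3 -> R from 54 -> R from 64
Insert 4: R from 1 -> R from 3 -> L from 54

In-order: [1, 3, 4, 54, 64, 69]


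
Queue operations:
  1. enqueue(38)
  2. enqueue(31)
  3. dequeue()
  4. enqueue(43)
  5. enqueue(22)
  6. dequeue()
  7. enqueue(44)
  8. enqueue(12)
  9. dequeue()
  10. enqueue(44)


enqueue(38) -> [38]
enqueue(31) -> [38, 31]
dequeue()->38, [31]
enqueue(43) -> [31, 43]
enqueue(22) -> [31, 43, 22]
dequeue()->31, [43, 22]
enqueue(44) -> [43, 22, 44]
enqueue(12) -> [43, 22, 44, 12]
dequeue()->43, [22, 44, 12]
enqueue(44) -> [22, 44, 12, 44]

Final queue: [22, 44, 12, 44]


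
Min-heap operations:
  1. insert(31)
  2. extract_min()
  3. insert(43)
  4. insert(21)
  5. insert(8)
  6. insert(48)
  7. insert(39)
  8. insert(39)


insert(31) -> [31]
extract_min()->31, []
insert(43) -> [43]
insert(21) -> [21, 43]
insert(8) -> [8, 43, 21]
insert(48) -> [8, 43, 21, 48]
insert(39) -> [8, 39, 21, 48, 43]
insert(39) -> [8, 39, 21, 48, 43, 39]

Final heap: [8, 39, 21, 48, 43, 39]


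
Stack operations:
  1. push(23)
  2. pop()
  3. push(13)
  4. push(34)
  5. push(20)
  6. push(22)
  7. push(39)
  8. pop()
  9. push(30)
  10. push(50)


push(23) -> [23]
pop()->23, []
push(13) -> [13]
push(34) -> [13, 34]
push(20) -> [13, 34, 20]
push(22) -> [13, 34, 20, 22]
push(39) -> [13, 34, 20, 22, 39]
pop()->39, [13, 34, 20, 22]
push(30) -> [13, 34, 20, 22, 30]
push(50) -> [13, 34, 20, 22, 30, 50]

Final stack: [13, 34, 20, 22, 30, 50]


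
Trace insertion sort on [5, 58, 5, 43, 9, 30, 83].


Initial: [5, 58, 5, 43, 9, 30, 83]
Insert 58: [5, 58, 5, 43, 9, 30, 83]
Insert 5: [5, 5, 58, 43, 9, 30, 83]
Insert 43: [5, 5, 43, 58, 9, 30, 83]
Insert 9: [5, 5, 9, 43, 58, 30, 83]
Insert 30: [5, 5, 9, 30, 43, 58, 83]
Insert 83: [5, 5, 9, 30, 43, 58, 83]

Sorted: [5, 5, 9, 30, 43, 58, 83]


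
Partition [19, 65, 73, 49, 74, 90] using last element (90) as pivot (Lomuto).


Pivot: 90
  19 <= 90: advance i (no swap)
  65 <= 90: advance i (no swap)
  73 <= 90: advance i (no swap)
  49 <= 90: advance i (no swap)
  74 <= 90: advance i (no swap)
Place pivot at 5: [19, 65, 73, 49, 74, 90]

Partitioned: [19, 65, 73, 49, 74, 90]


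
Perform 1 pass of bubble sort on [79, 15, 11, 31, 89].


Initial: [79, 15, 11, 31, 89]
Pass 1: [15, 11, 31, 79, 89] (3 swaps)

After 1 pass: [15, 11, 31, 79, 89]


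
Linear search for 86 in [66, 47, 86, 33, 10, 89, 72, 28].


i=0: 66!=86
i=1: 47!=86
i=2: 86==86 found!

Found at 2, 3 comps


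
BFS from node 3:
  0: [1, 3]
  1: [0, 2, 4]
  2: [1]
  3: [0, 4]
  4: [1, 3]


Visit 3, enqueue [0, 4]
Visit 0, enqueue [1]
Visit 4, enqueue []
Visit 1, enqueue [2]
Visit 2, enqueue []

BFS order: [3, 0, 4, 1, 2]


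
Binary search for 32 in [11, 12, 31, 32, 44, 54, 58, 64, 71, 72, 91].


Step 1: lo=0, hi=10, mid=5, val=54
Step 2: lo=0, hi=4, mid=2, val=31
Step 3: lo=3, hi=4, mid=3, val=32

Found at index 3


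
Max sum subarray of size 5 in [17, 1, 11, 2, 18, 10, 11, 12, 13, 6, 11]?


[0:5]: 49
[1:6]: 42
[2:7]: 52
[3:8]: 53
[4:9]: 64
[5:10]: 52
[6:11]: 53

Max: 64 at [4:9]


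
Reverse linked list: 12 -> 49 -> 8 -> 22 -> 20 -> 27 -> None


Step 1: curr=12, set curr.next=prev(None) | reversed so far: 12
Step 2: curr=49, set curr.next=prev(12) | reversed so far: 49 -> 12
Step 3: curr=8, set curr.next=prev(49) | reversed so far: 8 -> 49 -> 12
Step 4: curr=22, set curr.next=prev(8) | reversed so far: 22 -> 8 -> 49 -> 12
Step 5: curr=20, set curr.next=prev(22) | reversed so far: 20 -> 22 -> 8 -> 49 -> 12
Step 6: curr=27, set curr.next=prev(20) | reversed so far: 27 -> 20 -> 22 -> 8 -> 49 -> 12

27 -> 20 -> 22 -> 8 -> 49 -> 12 -> None


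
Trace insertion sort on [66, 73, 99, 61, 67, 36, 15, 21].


Initial: [66, 73, 99, 61, 67, 36, 15, 21]
Insert 73: [66, 73, 99, 61, 67, 36, 15, 21]
Insert 99: [66, 73, 99, 61, 67, 36, 15, 21]
Insert 61: [61, 66, 73, 99, 67, 36, 15, 21]
Insert 67: [61, 66, 67, 73, 99, 36, 15, 21]
Insert 36: [36, 61, 66, 67, 73, 99, 15, 21]
Insert 15: [15, 36, 61, 66, 67, 73, 99, 21]
Insert 21: [15, 21, 36, 61, 66, 67, 73, 99]

Sorted: [15, 21, 36, 61, 66, 67, 73, 99]


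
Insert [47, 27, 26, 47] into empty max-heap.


Insert 47: [47]
Insert 27: [47, 27]
Insert 26: [47, 27, 26]
Insert 47: [47, 47, 26, 27]

Final heap: [47, 47, 26, 27]


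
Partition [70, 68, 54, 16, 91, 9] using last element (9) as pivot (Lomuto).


Pivot: 9
Place pivot at 0: [9, 68, 54, 16, 91, 70]

Partitioned: [9, 68, 54, 16, 91, 70]


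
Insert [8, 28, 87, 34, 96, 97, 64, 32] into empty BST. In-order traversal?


Insert 8: root
Insert 28: R from 8
Insert 87: R from 8 -> R from 28
Insert 34: R from 8 -> R from 28 -> L from 87
Insert 96: R from 8 -> R from 28 -> R from 87
Insert 97: R from 8 -> R from 28 -> R from 87 -> R from 96
Insert 64: R from 8 -> R from 28 -> L from 87 -> R from 34
Insert 32: R from 8 -> R from 28 -> L from 87 -> L from 34

In-order: [8, 28, 32, 34, 64, 87, 96, 97]


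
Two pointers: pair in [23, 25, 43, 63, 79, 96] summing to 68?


lo=0(23)+hi=5(96)=119
lo=0(23)+hi=4(79)=102
lo=0(23)+hi=3(63)=86
lo=0(23)+hi=2(43)=66
lo=1(25)+hi=2(43)=68

Yes: 25+43=68


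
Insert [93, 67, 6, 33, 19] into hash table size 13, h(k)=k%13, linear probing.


Insert 93: h=2 -> slot 2
Insert 67: h=2, 1 probes -> slot 3
Insert 6: h=6 -> slot 6
Insert 33: h=7 -> slot 7
Insert 19: h=6, 2 probes -> slot 8

Table: [None, None, 93, 67, None, None, 6, 33, 19, None, None, None, None]


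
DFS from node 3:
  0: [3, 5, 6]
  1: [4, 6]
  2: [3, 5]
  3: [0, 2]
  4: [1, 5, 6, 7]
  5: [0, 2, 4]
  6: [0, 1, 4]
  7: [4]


Visit 3, push [2, 0]
Visit 0, push [6, 5]
Visit 5, push [4, 2]
Visit 2, push []
Visit 4, push [7, 6, 1]
Visit 1, push [6]
Visit 6, push []
Visit 7, push []

DFS order: [3, 0, 5, 2, 4, 1, 6, 7]


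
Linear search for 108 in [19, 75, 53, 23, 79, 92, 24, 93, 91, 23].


i=0: 19!=108
i=1: 75!=108
i=2: 53!=108
i=3: 23!=108
i=4: 79!=108
i=5: 92!=108
i=6: 24!=108
i=7: 93!=108
i=8: 91!=108
i=9: 23!=108

Not found, 10 comps


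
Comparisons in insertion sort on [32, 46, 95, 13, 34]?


Algorithm: insertion sort
Input: [32, 46, 95, 13, 34]
Sorted: [13, 32, 34, 46, 95]

8


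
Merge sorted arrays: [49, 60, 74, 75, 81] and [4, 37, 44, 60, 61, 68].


Take 4 from B
Take 37 from B
Take 44 from B
Take 49 from A
Take 60 from A
Take 60 from B
Take 61 from B
Take 68 from B

Merged: [4, 37, 44, 49, 60, 60, 61, 68, 74, 75, 81]


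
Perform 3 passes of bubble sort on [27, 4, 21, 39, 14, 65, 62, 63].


Initial: [27, 4, 21, 39, 14, 65, 62, 63]
Pass 1: [4, 21, 27, 14, 39, 62, 63, 65] (5 swaps)
Pass 2: [4, 21, 14, 27, 39, 62, 63, 65] (1 swaps)
Pass 3: [4, 14, 21, 27, 39, 62, 63, 65] (1 swaps)

After 3 passes: [4, 14, 21, 27, 39, 62, 63, 65]


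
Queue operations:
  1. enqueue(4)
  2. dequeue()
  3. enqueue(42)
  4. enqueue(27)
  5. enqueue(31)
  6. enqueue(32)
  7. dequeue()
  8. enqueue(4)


enqueue(4) -> [4]
dequeue()->4, []
enqueue(42) -> [42]
enqueue(27) -> [42, 27]
enqueue(31) -> [42, 27, 31]
enqueue(32) -> [42, 27, 31, 32]
dequeue()->42, [27, 31, 32]
enqueue(4) -> [27, 31, 32, 4]

Final queue: [27, 31, 32, 4]


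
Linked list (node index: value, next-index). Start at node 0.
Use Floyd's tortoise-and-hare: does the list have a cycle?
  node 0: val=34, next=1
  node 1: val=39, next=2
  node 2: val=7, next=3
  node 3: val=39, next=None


Floyd's tortoise (slow, +1) and hare (fast, +2):
  init: slow=0, fast=0
  step 1: slow=1, fast=2
  step 2: fast 2->3->None, no cycle

Cycle: no


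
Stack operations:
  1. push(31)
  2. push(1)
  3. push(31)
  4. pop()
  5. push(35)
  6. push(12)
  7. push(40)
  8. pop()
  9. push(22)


push(31) -> [31]
push(1) -> [31, 1]
push(31) -> [31, 1, 31]
pop()->31, [31, 1]
push(35) -> [31, 1, 35]
push(12) -> [31, 1, 35, 12]
push(40) -> [31, 1, 35, 12, 40]
pop()->40, [31, 1, 35, 12]
push(22) -> [31, 1, 35, 12, 22]

Final stack: [31, 1, 35, 12, 22]


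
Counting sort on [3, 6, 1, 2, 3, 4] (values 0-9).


Input: [3, 6, 1, 2, 3, 4]
Counts: [0, 1, 1, 2, 1, 0, 1, 0, 0, 0]

Sorted: [1, 2, 3, 3, 4, 6]


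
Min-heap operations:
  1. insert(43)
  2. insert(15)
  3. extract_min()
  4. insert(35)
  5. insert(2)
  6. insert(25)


insert(43) -> [43]
insert(15) -> [15, 43]
extract_min()->15, [43]
insert(35) -> [35, 43]
insert(2) -> [2, 43, 35]
insert(25) -> [2, 25, 35, 43]

Final heap: [2, 25, 35, 43]


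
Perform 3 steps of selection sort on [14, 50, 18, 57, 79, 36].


Initial: [14, 50, 18, 57, 79, 36]
Step 1: min=14 at 0
  Swap: [14, 50, 18, 57, 79, 36]
Step 2: min=18 at 2
  Swap: [14, 18, 50, 57, 79, 36]
Step 3: min=36 at 5
  Swap: [14, 18, 36, 57, 79, 50]

After 3 steps: [14, 18, 36, 57, 79, 50]


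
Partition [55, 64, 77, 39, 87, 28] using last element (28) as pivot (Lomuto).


Pivot: 28
Place pivot at 0: [28, 64, 77, 39, 87, 55]

Partitioned: [28, 64, 77, 39, 87, 55]


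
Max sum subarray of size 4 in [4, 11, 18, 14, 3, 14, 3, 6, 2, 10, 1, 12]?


[0:4]: 47
[1:5]: 46
[2:6]: 49
[3:7]: 34
[4:8]: 26
[5:9]: 25
[6:10]: 21
[7:11]: 19
[8:12]: 25

Max: 49 at [2:6]


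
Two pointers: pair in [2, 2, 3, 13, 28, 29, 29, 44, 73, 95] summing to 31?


lo=0(2)+hi=9(95)=97
lo=0(2)+hi=8(73)=75
lo=0(2)+hi=7(44)=46
lo=0(2)+hi=6(29)=31

Yes: 2+29=31


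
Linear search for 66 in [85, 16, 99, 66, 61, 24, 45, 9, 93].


i=0: 85!=66
i=1: 16!=66
i=2: 99!=66
i=3: 66==66 found!

Found at 3, 4 comps


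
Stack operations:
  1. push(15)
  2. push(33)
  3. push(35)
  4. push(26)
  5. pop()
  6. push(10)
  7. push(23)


push(15) -> [15]
push(33) -> [15, 33]
push(35) -> [15, 33, 35]
push(26) -> [15, 33, 35, 26]
pop()->26, [15, 33, 35]
push(10) -> [15, 33, 35, 10]
push(23) -> [15, 33, 35, 10, 23]

Final stack: [15, 33, 35, 10, 23]


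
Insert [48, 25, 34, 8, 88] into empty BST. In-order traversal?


Insert 48: root
Insert 25: L from 48
Insert 34: L from 48 -> R from 25
Insert 8: L from 48 -> L from 25
Insert 88: R from 48

In-order: [8, 25, 34, 48, 88]


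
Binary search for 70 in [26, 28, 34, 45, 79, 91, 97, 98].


Step 1: lo=0, hi=7, mid=3, val=45
Step 2: lo=4, hi=7, mid=5, val=91
Step 3: lo=4, hi=4, mid=4, val=79

Not found


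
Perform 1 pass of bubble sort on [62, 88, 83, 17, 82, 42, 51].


Initial: [62, 88, 83, 17, 82, 42, 51]
Pass 1: [62, 83, 17, 82, 42, 51, 88] (5 swaps)

After 1 pass: [62, 83, 17, 82, 42, 51, 88]


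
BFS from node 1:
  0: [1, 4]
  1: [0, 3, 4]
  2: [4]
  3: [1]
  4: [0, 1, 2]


Visit 1, enqueue [0, 3, 4]
Visit 0, enqueue []
Visit 3, enqueue []
Visit 4, enqueue [2]
Visit 2, enqueue []

BFS order: [1, 0, 3, 4, 2]


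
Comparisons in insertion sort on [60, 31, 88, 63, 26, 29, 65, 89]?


Algorithm: insertion sort
Input: [60, 31, 88, 63, 26, 29, 65, 89]
Sorted: [26, 29, 31, 60, 63, 65, 88, 89]

16


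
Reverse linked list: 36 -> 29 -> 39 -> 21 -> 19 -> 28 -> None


Step 1: curr=36, set curr.next=prev(None) | reversed so far: 36
Step 2: curr=29, set curr.next=prev(36) | reversed so far: 29 -> 36
Step 3: curr=39, set curr.next=prev(29) | reversed so far: 39 -> 29 -> 36
Step 4: curr=21, set curr.next=prev(39) | reversed so far: 21 -> 39 -> 29 -> 36
Step 5: curr=19, set curr.next=prev(21) | reversed so far: 19 -> 21 -> 39 -> 29 -> 36
Step 6: curr=28, set curr.next=prev(19) | reversed so far: 28 -> 19 -> 21 -> 39 -> 29 -> 36

28 -> 19 -> 21 -> 39 -> 29 -> 36 -> None


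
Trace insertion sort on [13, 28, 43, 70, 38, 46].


Initial: [13, 28, 43, 70, 38, 46]
Insert 28: [13, 28, 43, 70, 38, 46]
Insert 43: [13, 28, 43, 70, 38, 46]
Insert 70: [13, 28, 43, 70, 38, 46]
Insert 38: [13, 28, 38, 43, 70, 46]
Insert 46: [13, 28, 38, 43, 46, 70]

Sorted: [13, 28, 38, 43, 46, 70]
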